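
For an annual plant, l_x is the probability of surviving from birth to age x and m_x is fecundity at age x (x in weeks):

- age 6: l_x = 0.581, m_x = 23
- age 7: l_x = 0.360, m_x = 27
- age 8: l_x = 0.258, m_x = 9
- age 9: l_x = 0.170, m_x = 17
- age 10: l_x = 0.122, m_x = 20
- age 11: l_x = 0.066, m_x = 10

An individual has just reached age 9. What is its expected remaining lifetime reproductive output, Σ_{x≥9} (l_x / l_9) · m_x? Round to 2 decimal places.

l_9 = 0.170. Conditional survival from age 9 to x is l_x / l_9.
  x=9: (0.170/0.170) × 17 = 17.0000
  x=10: (0.122/0.170) × 20 = 14.3529
  x=11: (0.066/0.170) × 10 = 3.8824
Sum = 17.0000 + 14.3529 + 3.8824 = 35.2353

35.24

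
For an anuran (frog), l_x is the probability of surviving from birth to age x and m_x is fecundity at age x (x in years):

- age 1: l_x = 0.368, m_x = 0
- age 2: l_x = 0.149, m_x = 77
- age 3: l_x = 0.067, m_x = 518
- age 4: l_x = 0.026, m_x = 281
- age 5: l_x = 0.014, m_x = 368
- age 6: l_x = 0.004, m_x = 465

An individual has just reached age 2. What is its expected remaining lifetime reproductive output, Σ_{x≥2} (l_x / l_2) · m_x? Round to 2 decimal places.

l_2 = 0.149. Conditional survival from age 2 to x is l_x / l_2.
  x=2: (0.149/0.149) × 77 = 77.0000
  x=3: (0.067/0.149) × 518 = 232.9262
  x=4: (0.026/0.149) × 281 = 49.0336
  x=5: (0.014/0.149) × 368 = 34.5772
  x=6: (0.004/0.149) × 465 = 12.4832
Sum = 77.0000 + 232.9262 + 49.0336 + 34.5772 + 12.4832 = 406.0201

406.02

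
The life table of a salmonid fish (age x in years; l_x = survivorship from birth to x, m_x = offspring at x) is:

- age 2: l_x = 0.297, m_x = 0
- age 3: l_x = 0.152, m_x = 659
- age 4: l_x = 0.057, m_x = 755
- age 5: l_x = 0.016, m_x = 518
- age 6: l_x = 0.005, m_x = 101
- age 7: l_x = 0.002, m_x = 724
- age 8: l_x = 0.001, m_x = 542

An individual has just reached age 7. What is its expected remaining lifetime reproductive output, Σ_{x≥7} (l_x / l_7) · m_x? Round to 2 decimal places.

995.00

l_7 = 0.002. Conditional survival from age 7 to x is l_x / l_7.
  x=7: (0.002/0.002) × 724 = 724.0000
  x=8: (0.001/0.002) × 542 = 271.0000
Sum = 724.0000 + 271.0000 = 995.0000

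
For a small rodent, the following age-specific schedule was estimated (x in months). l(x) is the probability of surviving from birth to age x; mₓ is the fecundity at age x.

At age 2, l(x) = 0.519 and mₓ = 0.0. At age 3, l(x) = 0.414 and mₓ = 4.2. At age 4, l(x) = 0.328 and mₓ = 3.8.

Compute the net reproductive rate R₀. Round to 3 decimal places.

2.985

R₀ = Σ l(x) mₓ:
  age 2: 0.519 × 0.0 = 0.0000
  age 3: 0.414 × 4.2 = 1.7388
  age 4: 0.328 × 3.8 = 1.2464
R₀ = 0.0000 + 1.7388 + 1.2464 = 2.9852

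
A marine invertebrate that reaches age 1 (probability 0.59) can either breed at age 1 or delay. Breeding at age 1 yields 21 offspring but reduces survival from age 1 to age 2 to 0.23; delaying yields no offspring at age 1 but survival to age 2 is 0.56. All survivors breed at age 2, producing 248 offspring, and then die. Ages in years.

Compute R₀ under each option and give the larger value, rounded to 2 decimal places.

81.94

breed at age 1: R₀ = 0.59 × (21 + 0.23 × 248) = 0.59 × 78.0400 = 46.0436
delay to age 2: R₀ = 0.59 × (0.56 × 248) = 0.59 × 138.8800 = 81.9392
Higher: delay to age 2 (81.9392).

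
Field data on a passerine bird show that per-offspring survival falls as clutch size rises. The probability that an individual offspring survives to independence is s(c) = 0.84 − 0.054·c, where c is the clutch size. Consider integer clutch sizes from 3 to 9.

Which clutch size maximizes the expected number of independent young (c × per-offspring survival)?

Expected independent young = c × s(c):
  c=3: 3 × 0.678 = 2.034
  c=4: 4 × 0.624 = 2.496
  c=5: 5 × 0.570 = 2.850
  c=6: 6 × 0.516 = 3.096
  c=7: 7 × 0.462 = 3.234
  c=8: 8 × 0.408 = 3.264
  c=9: 9 × 0.354 = 3.186
Maximum at c = 8 (3.264 independent young).

8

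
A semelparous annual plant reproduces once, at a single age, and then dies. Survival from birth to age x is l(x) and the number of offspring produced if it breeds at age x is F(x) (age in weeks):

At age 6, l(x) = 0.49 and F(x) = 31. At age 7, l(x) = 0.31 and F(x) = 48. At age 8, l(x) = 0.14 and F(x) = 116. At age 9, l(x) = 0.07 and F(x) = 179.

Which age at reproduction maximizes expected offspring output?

Expected offspring if breeding at age x = l(x) × F(x):
  age 6: 0.49 × 31 = 15.190
  age 7: 0.31 × 48 = 14.880
  age 8: 0.14 × 116 = 16.240
  age 9: 0.07 × 179 = 12.530
Maximum at age 8 (16.240).

8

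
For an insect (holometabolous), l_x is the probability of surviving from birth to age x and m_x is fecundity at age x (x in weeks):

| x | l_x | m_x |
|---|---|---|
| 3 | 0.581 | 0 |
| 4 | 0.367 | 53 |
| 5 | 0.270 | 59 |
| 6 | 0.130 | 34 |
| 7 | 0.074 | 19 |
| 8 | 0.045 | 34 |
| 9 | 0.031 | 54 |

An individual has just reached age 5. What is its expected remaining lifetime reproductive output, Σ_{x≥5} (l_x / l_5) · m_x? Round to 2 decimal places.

92.44

l_5 = 0.270. Conditional survival from age 5 to x is l_x / l_5.
  x=5: (0.270/0.270) × 59 = 59.0000
  x=6: (0.130/0.270) × 34 = 16.3704
  x=7: (0.074/0.270) × 19 = 5.2074
  x=8: (0.045/0.270) × 34 = 5.6667
  x=9: (0.031/0.270) × 54 = 6.2000
Sum = 59.0000 + 16.3704 + 5.2074 + 5.6667 + 6.2000 = 92.4444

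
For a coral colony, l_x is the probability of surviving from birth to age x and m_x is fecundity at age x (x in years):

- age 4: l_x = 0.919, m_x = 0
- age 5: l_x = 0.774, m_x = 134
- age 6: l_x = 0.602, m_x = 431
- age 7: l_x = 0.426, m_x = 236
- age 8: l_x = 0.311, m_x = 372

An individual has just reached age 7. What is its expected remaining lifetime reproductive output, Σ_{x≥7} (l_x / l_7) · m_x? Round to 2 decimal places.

507.58

l_7 = 0.426. Conditional survival from age 7 to x is l_x / l_7.
  x=7: (0.426/0.426) × 236 = 236.0000
  x=8: (0.311/0.426) × 372 = 271.5775
Sum = 236.0000 + 271.5775 = 507.5775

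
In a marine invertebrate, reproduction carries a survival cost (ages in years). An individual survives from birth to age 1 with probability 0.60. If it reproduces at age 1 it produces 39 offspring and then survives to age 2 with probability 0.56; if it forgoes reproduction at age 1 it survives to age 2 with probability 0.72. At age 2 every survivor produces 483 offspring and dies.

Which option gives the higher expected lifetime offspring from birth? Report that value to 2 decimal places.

breed at age 1: R₀ = 0.60 × (39 + 0.56 × 483) = 0.60 × 309.4800 = 185.6880
delay to age 2: R₀ = 0.60 × (0.72 × 483) = 0.60 × 347.7600 = 208.6560
Higher: delay to age 2 (208.6560).

208.66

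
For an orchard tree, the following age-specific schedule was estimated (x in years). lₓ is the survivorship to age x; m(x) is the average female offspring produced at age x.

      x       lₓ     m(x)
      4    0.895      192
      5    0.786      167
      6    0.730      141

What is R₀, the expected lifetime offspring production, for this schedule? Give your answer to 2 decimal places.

R₀ = Σ lₓ m(x):
  age 4: 0.895 × 192 = 171.8400
  age 5: 0.786 × 167 = 131.2620
  age 6: 0.730 × 141 = 102.9300
R₀ = 171.8400 + 131.2620 + 102.9300 = 406.0320

406.03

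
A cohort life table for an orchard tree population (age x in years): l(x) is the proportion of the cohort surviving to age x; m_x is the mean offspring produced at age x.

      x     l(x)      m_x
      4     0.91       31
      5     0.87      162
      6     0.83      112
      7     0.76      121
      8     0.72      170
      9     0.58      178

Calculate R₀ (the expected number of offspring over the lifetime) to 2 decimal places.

R₀ = Σ l(x) m_x:
  age 4: 0.91 × 31 = 28.2100
  age 5: 0.87 × 162 = 140.9400
  age 6: 0.83 × 112 = 92.9600
  age 7: 0.76 × 121 = 91.9600
  age 8: 0.72 × 170 = 122.4000
  age 9: 0.58 × 178 = 103.2400
R₀ = 28.2100 + 140.9400 + 92.9600 + 91.9600 + 122.4000 + 103.2400 = 579.7100

579.71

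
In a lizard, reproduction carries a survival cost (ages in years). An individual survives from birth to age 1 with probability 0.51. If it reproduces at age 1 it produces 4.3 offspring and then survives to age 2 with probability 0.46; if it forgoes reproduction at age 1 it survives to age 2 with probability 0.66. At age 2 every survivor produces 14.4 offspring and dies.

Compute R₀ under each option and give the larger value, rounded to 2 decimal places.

5.57

breed at age 1: R₀ = 0.51 × (4.3 + 0.46 × 14.4) = 0.51 × 10.9240 = 5.5712
delay to age 2: R₀ = 0.51 × (0.66 × 14.4) = 0.51 × 9.5040 = 4.8470
Higher: breed at age 1 (5.5712).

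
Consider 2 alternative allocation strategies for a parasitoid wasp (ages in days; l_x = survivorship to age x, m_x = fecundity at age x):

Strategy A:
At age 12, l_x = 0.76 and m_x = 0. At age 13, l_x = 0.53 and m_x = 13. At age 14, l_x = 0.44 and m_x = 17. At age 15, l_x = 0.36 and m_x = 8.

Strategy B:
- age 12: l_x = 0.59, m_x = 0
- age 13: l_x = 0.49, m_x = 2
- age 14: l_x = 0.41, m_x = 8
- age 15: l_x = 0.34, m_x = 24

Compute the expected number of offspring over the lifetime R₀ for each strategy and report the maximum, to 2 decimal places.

Strategy A: R₀ = 0.76×0 + 0.53×13 + 0.44×17 + 0.36×8 = 17.2500
Strategy B: R₀ = 0.59×0 + 0.49×2 + 0.41×8 + 0.34×24 = 12.4200
Highest R₀: strategy A with 17.2500.

17.25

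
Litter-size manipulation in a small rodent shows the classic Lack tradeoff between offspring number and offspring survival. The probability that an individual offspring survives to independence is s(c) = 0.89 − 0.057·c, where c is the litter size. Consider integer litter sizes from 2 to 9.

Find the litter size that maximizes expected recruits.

Expected recruits = c × s(c):
  c=2: 2 × 0.776 = 1.552
  c=3: 3 × 0.719 = 2.157
  c=4: 4 × 0.662 = 2.648
  c=5: 5 × 0.605 = 3.025
  c=6: 6 × 0.548 = 3.288
  c=7: 7 × 0.491 = 3.437
  c=8: 8 × 0.434 = 3.472
  c=9: 9 × 0.377 = 3.393
Maximum at c = 8 (3.472 recruits).

8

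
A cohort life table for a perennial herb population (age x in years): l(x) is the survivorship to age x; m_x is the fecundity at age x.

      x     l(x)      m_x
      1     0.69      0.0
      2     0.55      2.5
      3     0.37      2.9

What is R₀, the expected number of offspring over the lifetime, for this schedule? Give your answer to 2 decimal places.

R₀ = Σ l(x) m_x:
  age 1: 0.69 × 0.0 = 0.0000
  age 2: 0.55 × 2.5 = 1.3750
  age 3: 0.37 × 2.9 = 1.0730
R₀ = 0.0000 + 1.3750 + 1.0730 = 2.4480

2.45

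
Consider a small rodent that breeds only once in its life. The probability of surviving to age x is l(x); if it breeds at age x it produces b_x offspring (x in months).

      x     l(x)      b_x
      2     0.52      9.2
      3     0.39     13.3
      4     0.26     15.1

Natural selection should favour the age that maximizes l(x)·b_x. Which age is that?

3

Expected offspring if breeding at age x = l(x) × b_x:
  age 2: 0.52 × 9.2 = 4.784
  age 3: 0.39 × 13.3 = 5.187
  age 4: 0.26 × 15.1 = 3.926
Maximum at age 3 (5.187).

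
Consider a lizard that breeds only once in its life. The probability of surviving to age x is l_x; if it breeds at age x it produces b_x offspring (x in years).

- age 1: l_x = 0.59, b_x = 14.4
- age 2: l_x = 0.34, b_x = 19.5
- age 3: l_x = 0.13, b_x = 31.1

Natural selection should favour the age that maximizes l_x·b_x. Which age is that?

Expected offspring if breeding at age x = l_x × b_x:
  age 1: 0.59 × 14.4 = 8.496
  age 2: 0.34 × 19.5 = 6.630
  age 3: 0.13 × 31.1 = 4.043
Maximum at age 1 (8.496).

1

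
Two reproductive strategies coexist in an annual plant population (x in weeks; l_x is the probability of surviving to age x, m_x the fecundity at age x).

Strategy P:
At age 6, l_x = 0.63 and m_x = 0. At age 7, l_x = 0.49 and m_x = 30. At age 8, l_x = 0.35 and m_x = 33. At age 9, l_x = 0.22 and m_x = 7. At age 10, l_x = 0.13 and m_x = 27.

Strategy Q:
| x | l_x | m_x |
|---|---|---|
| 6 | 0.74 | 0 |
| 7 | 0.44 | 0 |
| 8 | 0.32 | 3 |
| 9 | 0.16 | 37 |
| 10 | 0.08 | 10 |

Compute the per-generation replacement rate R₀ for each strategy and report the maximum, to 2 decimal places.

31.30

Strategy P: R₀ = 0.63×0 + 0.49×30 + 0.35×33 + 0.22×7 + 0.13×27 = 31.3000
Strategy Q: R₀ = 0.74×0 + 0.44×0 + 0.32×3 + 0.16×37 + 0.08×10 = 7.6800
Highest R₀: strategy P with 31.3000.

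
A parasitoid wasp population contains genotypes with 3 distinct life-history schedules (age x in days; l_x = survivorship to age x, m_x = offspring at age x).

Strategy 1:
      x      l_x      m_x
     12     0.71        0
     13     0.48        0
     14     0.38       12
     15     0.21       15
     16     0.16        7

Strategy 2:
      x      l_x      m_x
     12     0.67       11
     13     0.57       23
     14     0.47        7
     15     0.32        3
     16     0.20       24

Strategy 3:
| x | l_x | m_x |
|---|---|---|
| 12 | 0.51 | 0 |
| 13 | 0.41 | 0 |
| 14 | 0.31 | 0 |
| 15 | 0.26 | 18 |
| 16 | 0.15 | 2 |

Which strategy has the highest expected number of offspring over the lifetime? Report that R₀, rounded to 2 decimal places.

29.53

Strategy 1: R₀ = 0.71×0 + 0.48×0 + 0.38×12 + 0.21×15 + 0.16×7 = 8.8300
Strategy 2: R₀ = 0.67×11 + 0.57×23 + 0.47×7 + 0.32×3 + 0.20×24 = 29.5300
Strategy 3: R₀ = 0.51×0 + 0.41×0 + 0.31×0 + 0.26×18 + 0.15×2 = 4.9800
Highest R₀: strategy 2 with 29.5300.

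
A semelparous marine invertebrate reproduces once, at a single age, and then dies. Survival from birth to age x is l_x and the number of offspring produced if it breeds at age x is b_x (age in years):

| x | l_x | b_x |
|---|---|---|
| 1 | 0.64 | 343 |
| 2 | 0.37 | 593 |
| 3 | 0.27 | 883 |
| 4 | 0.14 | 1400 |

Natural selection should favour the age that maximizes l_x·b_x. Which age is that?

3

Expected offspring if breeding at age x = l_x × b_x:
  age 1: 0.64 × 343 = 219.520
  age 2: 0.37 × 593 = 219.410
  age 3: 0.27 × 883 = 238.410
  age 4: 0.14 × 1400 = 196.000
Maximum at age 3 (238.410).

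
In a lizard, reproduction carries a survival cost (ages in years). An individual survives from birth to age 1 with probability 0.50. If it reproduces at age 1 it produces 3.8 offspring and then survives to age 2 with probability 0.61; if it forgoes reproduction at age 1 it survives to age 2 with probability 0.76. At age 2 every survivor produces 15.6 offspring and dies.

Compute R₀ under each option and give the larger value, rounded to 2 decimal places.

breed at age 1: R₀ = 0.50 × (3.8 + 0.61 × 15.6) = 0.50 × 13.3160 = 6.6580
delay to age 2: R₀ = 0.50 × (0.76 × 15.6) = 0.50 × 11.8560 = 5.9280
Higher: breed at age 1 (6.6580).

6.66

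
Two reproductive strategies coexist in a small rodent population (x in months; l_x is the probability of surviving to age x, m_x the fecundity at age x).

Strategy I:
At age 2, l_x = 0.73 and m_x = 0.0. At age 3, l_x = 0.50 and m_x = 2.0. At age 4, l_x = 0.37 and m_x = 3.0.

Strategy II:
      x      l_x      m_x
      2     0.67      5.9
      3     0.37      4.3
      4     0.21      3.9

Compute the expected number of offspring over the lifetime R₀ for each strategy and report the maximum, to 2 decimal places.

Strategy I: R₀ = 0.73×0.0 + 0.50×2.0 + 0.37×3.0 = 2.1100
Strategy II: R₀ = 0.67×5.9 + 0.37×4.3 + 0.21×3.9 = 6.3630
Highest R₀: strategy II with 6.3630.

6.36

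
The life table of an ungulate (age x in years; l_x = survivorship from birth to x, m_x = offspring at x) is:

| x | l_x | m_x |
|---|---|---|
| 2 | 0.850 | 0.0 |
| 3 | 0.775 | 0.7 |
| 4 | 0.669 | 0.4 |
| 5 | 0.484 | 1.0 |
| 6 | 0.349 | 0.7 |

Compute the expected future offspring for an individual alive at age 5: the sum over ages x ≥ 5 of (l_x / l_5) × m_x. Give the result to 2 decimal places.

l_5 = 0.484. Conditional survival from age 5 to x is l_x / l_5.
  x=5: (0.484/0.484) × 1.0 = 1.0000
  x=6: (0.349/0.484) × 0.7 = 0.5048
Sum = 1.0000 + 0.5048 = 1.5048

1.50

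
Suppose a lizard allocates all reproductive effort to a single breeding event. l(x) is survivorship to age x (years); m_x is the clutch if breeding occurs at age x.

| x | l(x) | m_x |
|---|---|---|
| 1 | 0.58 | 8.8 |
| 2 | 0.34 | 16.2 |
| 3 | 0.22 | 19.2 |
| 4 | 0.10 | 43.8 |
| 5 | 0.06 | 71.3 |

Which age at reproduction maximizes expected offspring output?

Expected offspring if breeding at age x = l(x) × m_x:
  age 1: 0.58 × 8.8 = 5.104
  age 2: 0.34 × 16.2 = 5.508
  age 3: 0.22 × 19.2 = 4.224
  age 4: 0.10 × 43.8 = 4.380
  age 5: 0.06 × 71.3 = 4.278
Maximum at age 2 (5.508).

2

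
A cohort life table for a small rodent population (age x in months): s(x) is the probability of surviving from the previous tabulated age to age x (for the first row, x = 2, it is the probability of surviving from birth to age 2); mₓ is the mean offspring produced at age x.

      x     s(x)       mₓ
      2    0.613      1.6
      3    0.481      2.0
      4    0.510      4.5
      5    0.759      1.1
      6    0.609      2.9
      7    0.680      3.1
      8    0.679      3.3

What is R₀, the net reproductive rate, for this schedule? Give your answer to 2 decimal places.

2.83

Survivorship from birth: l_x = s_2·s_3·…·s_x.
  l_2 = 0.61300
  l_3 = 0.29485
  l_4 = 0.15038
  l_5 = 0.11413
  l_6 = 0.06951
  l_7 = 0.04727
  l_8 = 0.03209
R₀ = Σ l_x mₓ:
  age 2: 0.61300 × 1.6 = 0.9808
  age 3: 0.29485 × 2.0 = 0.5897
  age 4: 0.15038 × 4.5 = 0.6767
  age 5: 0.11413 × 1.1 = 0.1255
  age 6: 0.06951 × 2.9 = 0.2016
  age 7: 0.04727 × 3.1 = 0.1465
  age 8: 0.03209 × 3.3 = 0.1059
R₀ = 0.9808 + 0.5897 + 0.6767 + 0.1255 + 0.2016 + 0.1465 + 0.1059 = 2.8268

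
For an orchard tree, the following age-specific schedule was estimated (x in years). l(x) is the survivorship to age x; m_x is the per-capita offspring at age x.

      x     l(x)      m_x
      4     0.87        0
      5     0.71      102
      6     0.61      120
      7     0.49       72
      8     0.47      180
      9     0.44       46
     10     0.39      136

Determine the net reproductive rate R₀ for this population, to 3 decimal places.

R₀ = Σ l(x) m_x:
  age 4: 0.87 × 0 = 0.0000
  age 5: 0.71 × 102 = 72.4200
  age 6: 0.61 × 120 = 73.2000
  age 7: 0.49 × 72 = 35.2800
  age 8: 0.47 × 180 = 84.6000
  age 9: 0.44 × 46 = 20.2400
  age 10: 0.39 × 136 = 53.0400
R₀ = 0.0000 + 72.4200 + 73.2000 + 35.2800 + 84.6000 + 20.2400 + 53.0400 = 338.7800

338.780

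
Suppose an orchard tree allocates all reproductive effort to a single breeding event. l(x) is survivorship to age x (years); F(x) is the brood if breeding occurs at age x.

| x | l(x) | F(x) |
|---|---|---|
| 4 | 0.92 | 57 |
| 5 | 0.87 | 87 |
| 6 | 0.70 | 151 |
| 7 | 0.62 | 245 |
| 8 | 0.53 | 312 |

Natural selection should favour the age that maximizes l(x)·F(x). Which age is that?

Expected offspring if breeding at age x = l(x) × F(x):
  age 4: 0.92 × 57 = 52.440
  age 5: 0.87 × 87 = 75.690
  age 6: 0.70 × 151 = 105.700
  age 7: 0.62 × 245 = 151.900
  age 8: 0.53 × 312 = 165.360
Maximum at age 8 (165.360).

8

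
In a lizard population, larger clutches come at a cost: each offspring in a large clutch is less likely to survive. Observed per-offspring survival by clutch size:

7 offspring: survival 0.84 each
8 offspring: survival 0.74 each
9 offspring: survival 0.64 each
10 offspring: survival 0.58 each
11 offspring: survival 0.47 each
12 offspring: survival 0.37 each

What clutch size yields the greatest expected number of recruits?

Expected recruits = c × s(c):
  c=7: 7 × 0.84 = 5.880
  c=8: 8 × 0.74 = 5.920
  c=9: 9 × 0.64 = 5.760
  c=10: 10 × 0.58 = 5.800
  c=11: 11 × 0.47 = 5.170
  c=12: 12 × 0.37 = 4.440
Maximum at c = 8 (5.920 recruits).

8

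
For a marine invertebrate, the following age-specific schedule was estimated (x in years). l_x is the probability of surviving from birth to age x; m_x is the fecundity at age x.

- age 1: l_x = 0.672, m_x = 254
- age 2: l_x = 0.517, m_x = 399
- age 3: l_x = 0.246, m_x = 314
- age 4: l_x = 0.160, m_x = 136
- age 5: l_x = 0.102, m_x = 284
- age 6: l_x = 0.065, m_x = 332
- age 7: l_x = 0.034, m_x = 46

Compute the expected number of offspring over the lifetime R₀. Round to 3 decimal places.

R₀ = Σ l_x m_x:
  age 1: 0.672 × 254 = 170.6880
  age 2: 0.517 × 399 = 206.2830
  age 3: 0.246 × 314 = 77.2440
  age 4: 0.160 × 136 = 21.7600
  age 5: 0.102 × 284 = 28.9680
  age 6: 0.065 × 332 = 21.5800
  age 7: 0.034 × 46 = 1.5640
R₀ = 170.6880 + 206.2830 + 77.2440 + 21.7600 + 28.9680 + 21.5800 + 1.5640 = 528.0870

528.087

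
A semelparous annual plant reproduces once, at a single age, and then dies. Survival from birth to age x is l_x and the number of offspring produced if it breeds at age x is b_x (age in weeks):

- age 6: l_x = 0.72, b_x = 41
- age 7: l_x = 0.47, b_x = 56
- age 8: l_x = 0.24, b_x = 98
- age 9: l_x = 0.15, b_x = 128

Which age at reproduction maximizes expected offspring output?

6

Expected offspring if breeding at age x = l_x × b_x:
  age 6: 0.72 × 41 = 29.520
  age 7: 0.47 × 56 = 26.320
  age 8: 0.24 × 98 = 23.520
  age 9: 0.15 × 128 = 19.200
Maximum at age 6 (29.520).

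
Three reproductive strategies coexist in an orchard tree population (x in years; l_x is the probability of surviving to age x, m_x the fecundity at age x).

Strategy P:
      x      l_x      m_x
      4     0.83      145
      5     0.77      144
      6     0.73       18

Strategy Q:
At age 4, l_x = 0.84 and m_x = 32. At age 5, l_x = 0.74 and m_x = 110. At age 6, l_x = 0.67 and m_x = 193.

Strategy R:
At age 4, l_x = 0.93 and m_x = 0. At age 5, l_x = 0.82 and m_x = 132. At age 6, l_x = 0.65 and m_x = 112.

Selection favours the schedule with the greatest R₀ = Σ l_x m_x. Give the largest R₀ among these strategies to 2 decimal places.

Strategy P: R₀ = 0.83×145 + 0.77×144 + 0.73×18 = 244.3700
Strategy Q: R₀ = 0.84×32 + 0.74×110 + 0.67×193 = 237.5900
Strategy R: R₀ = 0.93×0 + 0.82×132 + 0.65×112 = 181.0400
Highest R₀: strategy P with 244.3700.

244.37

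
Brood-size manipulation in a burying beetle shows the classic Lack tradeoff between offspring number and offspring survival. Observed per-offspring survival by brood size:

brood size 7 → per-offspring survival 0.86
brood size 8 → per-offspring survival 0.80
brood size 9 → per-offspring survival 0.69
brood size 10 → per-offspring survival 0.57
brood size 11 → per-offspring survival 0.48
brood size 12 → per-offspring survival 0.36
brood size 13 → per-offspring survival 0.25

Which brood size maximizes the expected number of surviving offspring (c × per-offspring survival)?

Expected surviving offspring = c × s(c):
  c=7: 7 × 0.86 = 6.020
  c=8: 8 × 0.80 = 6.400
  c=9: 9 × 0.69 = 6.210
  c=10: 10 × 0.57 = 5.700
  c=11: 11 × 0.48 = 5.280
  c=12: 12 × 0.36 = 4.320
  c=13: 13 × 0.25 = 3.250
Maximum at c = 8 (6.400 surviving offspring).

8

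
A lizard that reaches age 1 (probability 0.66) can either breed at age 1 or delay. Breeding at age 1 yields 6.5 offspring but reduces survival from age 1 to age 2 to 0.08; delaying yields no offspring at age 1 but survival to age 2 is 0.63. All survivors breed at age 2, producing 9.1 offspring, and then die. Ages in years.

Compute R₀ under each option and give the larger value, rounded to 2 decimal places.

breed at age 1: R₀ = 0.66 × (6.5 + 0.08 × 9.1) = 0.66 × 7.2280 = 4.7705
delay to age 2: R₀ = 0.66 × (0.63 × 9.1) = 0.66 × 5.7330 = 3.7838
Higher: breed at age 1 (4.7705).

4.77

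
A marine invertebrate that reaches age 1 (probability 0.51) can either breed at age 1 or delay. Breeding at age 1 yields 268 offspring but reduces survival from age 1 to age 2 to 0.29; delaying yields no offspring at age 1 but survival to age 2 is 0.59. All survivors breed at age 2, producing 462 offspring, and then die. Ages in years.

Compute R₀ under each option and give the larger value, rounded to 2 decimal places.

breed at age 1: R₀ = 0.51 × (268 + 0.29 × 462) = 0.51 × 401.9800 = 205.0098
delay to age 2: R₀ = 0.51 × (0.59 × 462) = 0.51 × 272.5800 = 139.0158
Higher: breed at age 1 (205.0098).

205.01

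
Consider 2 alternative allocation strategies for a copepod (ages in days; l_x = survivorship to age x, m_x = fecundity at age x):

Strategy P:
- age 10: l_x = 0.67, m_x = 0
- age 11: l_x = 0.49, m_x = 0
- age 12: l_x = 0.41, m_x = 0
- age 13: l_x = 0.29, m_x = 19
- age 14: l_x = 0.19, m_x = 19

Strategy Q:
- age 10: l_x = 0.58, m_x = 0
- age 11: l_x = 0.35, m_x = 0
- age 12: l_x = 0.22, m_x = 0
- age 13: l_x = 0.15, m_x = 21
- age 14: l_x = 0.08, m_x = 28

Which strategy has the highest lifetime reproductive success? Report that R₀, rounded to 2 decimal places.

Strategy P: R₀ = 0.67×0 + 0.49×0 + 0.41×0 + 0.29×19 + 0.19×19 = 9.1200
Strategy Q: R₀ = 0.58×0 + 0.35×0 + 0.22×0 + 0.15×21 + 0.08×28 = 5.3900
Highest R₀: strategy P with 9.1200.

9.12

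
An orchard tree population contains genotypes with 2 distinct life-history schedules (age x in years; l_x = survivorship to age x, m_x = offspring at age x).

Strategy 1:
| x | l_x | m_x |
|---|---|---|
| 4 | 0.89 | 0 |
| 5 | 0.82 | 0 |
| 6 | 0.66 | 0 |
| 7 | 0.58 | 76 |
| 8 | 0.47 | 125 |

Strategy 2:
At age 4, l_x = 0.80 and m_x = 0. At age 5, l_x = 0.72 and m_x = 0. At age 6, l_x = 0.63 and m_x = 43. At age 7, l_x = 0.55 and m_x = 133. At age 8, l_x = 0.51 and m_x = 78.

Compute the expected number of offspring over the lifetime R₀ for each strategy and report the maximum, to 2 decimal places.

Strategy 1: R₀ = 0.89×0 + 0.82×0 + 0.66×0 + 0.58×76 + 0.47×125 = 102.8300
Strategy 2: R₀ = 0.80×0 + 0.72×0 + 0.63×43 + 0.55×133 + 0.51×78 = 140.0200
Highest R₀: strategy 2 with 140.0200.

140.02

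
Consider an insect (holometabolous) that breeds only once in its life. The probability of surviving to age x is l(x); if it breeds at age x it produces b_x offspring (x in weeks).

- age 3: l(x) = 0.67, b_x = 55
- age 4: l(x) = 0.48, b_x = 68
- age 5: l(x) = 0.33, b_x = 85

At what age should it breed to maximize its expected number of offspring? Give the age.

Expected offspring if breeding at age x = l(x) × b_x:
  age 3: 0.67 × 55 = 36.850
  age 4: 0.48 × 68 = 32.640
  age 5: 0.33 × 85 = 28.050
Maximum at age 3 (36.850).

3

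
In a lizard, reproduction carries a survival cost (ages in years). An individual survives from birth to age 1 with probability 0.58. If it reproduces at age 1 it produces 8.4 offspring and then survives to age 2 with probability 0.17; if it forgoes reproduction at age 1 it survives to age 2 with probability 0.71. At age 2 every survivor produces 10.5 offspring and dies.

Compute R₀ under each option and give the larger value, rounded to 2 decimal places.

5.91

breed at age 1: R₀ = 0.58 × (8.4 + 0.17 × 10.5) = 0.58 × 10.1850 = 5.9073
delay to age 2: R₀ = 0.58 × (0.71 × 10.5) = 0.58 × 7.4550 = 4.3239
Higher: breed at age 1 (5.9073).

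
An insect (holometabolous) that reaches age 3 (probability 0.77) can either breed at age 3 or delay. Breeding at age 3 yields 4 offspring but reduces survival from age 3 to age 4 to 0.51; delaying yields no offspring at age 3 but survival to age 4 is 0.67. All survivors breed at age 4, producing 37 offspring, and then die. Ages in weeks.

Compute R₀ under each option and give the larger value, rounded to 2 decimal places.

breed at age 3: R₀ = 0.77 × (4 + 0.51 × 37) = 0.77 × 22.8700 = 17.6099
delay to age 4: R₀ = 0.77 × (0.67 × 37) = 0.77 × 24.7900 = 19.0883
Higher: delay to age 4 (19.0883).

19.09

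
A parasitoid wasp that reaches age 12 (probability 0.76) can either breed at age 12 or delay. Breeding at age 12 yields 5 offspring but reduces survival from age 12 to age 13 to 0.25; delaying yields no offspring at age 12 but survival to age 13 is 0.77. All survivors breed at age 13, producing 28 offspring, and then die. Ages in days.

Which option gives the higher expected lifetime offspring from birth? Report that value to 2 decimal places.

breed at age 12: R₀ = 0.76 × (5 + 0.25 × 28) = 0.76 × 12.0000 = 9.1200
delay to age 13: R₀ = 0.76 × (0.77 × 28) = 0.76 × 21.5600 = 16.3856
Higher: delay to age 13 (16.3856).

16.39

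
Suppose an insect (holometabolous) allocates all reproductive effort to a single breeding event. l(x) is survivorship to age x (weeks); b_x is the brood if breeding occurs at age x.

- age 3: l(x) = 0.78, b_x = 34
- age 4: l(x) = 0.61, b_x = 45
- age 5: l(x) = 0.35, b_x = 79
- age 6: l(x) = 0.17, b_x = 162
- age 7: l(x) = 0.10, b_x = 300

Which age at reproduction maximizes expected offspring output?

7

Expected offspring if breeding at age x = l(x) × b_x:
  age 3: 0.78 × 34 = 26.520
  age 4: 0.61 × 45 = 27.450
  age 5: 0.35 × 79 = 27.650
  age 6: 0.17 × 162 = 27.540
  age 7: 0.10 × 300 = 30.000
Maximum at age 7 (30.000).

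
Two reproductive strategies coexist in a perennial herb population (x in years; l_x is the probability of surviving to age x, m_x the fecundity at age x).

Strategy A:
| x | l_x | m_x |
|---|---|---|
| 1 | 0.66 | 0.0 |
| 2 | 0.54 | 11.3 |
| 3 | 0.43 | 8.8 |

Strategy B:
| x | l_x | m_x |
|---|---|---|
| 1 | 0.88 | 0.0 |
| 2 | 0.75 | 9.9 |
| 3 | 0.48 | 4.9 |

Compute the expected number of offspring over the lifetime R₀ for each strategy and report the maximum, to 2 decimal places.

Strategy A: R₀ = 0.66×0.0 + 0.54×11.3 + 0.43×8.8 = 9.8860
Strategy B: R₀ = 0.88×0.0 + 0.75×9.9 + 0.48×4.9 = 9.7770
Highest R₀: strategy A with 9.8860.

9.89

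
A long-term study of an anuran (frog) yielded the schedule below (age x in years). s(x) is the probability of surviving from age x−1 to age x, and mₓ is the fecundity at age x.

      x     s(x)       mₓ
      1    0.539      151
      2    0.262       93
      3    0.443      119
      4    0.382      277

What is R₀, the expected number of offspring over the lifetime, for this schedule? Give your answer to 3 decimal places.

Survivorship from birth: l_x = s_1·s_2·…·s_x.
  l_1 = 0.53900
  l_2 = 0.14122
  l_3 = 0.06256
  l_4 = 0.02390
R₀ = Σ l_x mₓ:
  age 1: 0.53900 × 151 = 81.3890
  age 2: 0.14122 × 93 = 13.1335
  age 3: 0.06256 × 119 = 7.4446
  age 4: 0.02390 × 277 = 6.6203
R₀ = 81.3890 + 13.1335 + 7.4446 + 6.6203 = 108.5874

108.587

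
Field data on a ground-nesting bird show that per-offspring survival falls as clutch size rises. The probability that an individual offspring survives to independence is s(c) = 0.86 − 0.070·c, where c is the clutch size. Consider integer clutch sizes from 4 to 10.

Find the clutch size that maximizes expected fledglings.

Expected fledglings = c × s(c):
  c=4: 4 × 0.580 = 2.320
  c=5: 5 × 0.510 = 2.550
  c=6: 6 × 0.440 = 2.640
  c=7: 7 × 0.370 = 2.590
  c=8: 8 × 0.300 = 2.400
  c=9: 9 × 0.230 = 2.070
  c=10: 10 × 0.160 = 1.600
Maximum at c = 6 (2.640 fledglings).

6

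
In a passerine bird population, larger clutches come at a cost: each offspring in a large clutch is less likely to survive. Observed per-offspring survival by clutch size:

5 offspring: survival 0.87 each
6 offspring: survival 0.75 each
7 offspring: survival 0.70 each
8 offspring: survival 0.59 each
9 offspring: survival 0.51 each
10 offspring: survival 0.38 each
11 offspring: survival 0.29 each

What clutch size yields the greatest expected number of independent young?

7

Expected independent young = c × s(c):
  c=5: 5 × 0.87 = 4.350
  c=6: 6 × 0.75 = 4.500
  c=7: 7 × 0.70 = 4.900
  c=8: 8 × 0.59 = 4.720
  c=9: 9 × 0.51 = 4.590
  c=10: 10 × 0.38 = 3.800
  c=11: 11 × 0.29 = 3.190
Maximum at c = 7 (4.900 independent young).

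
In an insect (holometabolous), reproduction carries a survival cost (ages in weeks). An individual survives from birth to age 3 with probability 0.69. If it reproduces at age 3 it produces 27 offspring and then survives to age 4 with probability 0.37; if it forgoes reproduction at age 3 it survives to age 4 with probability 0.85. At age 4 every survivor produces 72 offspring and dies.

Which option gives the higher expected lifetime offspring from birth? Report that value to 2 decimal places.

breed at age 3: R₀ = 0.69 × (27 + 0.37 × 72) = 0.69 × 53.6400 = 37.0116
delay to age 4: R₀ = 0.69 × (0.85 × 72) = 0.69 × 61.2000 = 42.2280
Higher: delay to age 4 (42.2280).

42.23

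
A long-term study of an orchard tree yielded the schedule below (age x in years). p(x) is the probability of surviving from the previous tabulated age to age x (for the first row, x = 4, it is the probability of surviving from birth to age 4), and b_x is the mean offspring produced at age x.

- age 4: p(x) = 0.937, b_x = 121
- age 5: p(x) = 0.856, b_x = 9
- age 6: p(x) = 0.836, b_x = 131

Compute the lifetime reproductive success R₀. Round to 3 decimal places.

208.435

Survivorship from birth: l_x = p_4·p_5·…·p_x.
  l_4 = 0.93700
  l_5 = 0.80207
  l_6 = 0.67053
R₀ = Σ l_x b_x:
  age 4: 0.93700 × 121 = 113.3770
  age 5: 0.80207 × 9 = 7.2186
  age 6: 0.67053 × 131 = 87.8394
R₀ = 113.3770 + 7.2186 + 87.8394 = 208.4351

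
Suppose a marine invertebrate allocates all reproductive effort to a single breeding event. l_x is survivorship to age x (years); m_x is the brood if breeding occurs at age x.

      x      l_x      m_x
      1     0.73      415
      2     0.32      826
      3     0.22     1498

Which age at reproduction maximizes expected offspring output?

3

Expected offspring if breeding at age x = l_x × m_x:
  age 1: 0.73 × 415 = 302.950
  age 2: 0.32 × 826 = 264.320
  age 3: 0.22 × 1498 = 329.560
Maximum at age 3 (329.560).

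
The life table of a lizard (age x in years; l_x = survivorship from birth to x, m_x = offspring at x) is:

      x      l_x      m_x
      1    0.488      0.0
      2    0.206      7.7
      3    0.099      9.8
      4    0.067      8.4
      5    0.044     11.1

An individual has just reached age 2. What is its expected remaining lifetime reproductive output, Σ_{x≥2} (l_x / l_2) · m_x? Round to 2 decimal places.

17.51

l_2 = 0.206. Conditional survival from age 2 to x is l_x / l_2.
  x=2: (0.206/0.206) × 7.7 = 7.7000
  x=3: (0.099/0.206) × 9.8 = 4.7097
  x=4: (0.067/0.206) × 8.4 = 2.7320
  x=5: (0.044/0.206) × 11.1 = 2.3709
Sum = 7.7000 + 4.7097 + 2.7320 + 2.3709 = 17.5126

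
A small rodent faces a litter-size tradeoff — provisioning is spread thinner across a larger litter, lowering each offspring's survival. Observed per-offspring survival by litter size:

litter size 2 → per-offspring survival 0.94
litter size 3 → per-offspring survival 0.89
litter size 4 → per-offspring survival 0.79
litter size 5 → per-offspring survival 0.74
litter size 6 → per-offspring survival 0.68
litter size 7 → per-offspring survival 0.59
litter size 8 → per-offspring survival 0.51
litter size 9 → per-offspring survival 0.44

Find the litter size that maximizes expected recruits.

7

Expected recruits = c × s(c):
  c=2: 2 × 0.94 = 1.880
  c=3: 3 × 0.89 = 2.670
  c=4: 4 × 0.79 = 3.160
  c=5: 5 × 0.74 = 3.700
  c=6: 6 × 0.68 = 4.080
  c=7: 7 × 0.59 = 4.130
  c=8: 8 × 0.51 = 4.080
  c=9: 9 × 0.44 = 3.960
Maximum at c = 7 (4.130 recruits).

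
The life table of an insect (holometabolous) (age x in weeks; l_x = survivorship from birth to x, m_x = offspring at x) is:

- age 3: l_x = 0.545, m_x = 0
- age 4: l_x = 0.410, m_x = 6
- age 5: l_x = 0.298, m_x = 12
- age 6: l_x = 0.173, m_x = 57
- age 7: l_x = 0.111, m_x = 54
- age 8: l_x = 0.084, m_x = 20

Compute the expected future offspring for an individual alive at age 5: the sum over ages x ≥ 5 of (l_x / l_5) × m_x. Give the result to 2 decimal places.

70.84

l_5 = 0.298. Conditional survival from age 5 to x is l_x / l_5.
  x=5: (0.298/0.298) × 12 = 12.0000
  x=6: (0.173/0.298) × 57 = 33.0906
  x=7: (0.111/0.298) × 54 = 20.1141
  x=8: (0.084/0.298) × 20 = 5.6376
Sum = 12.0000 + 33.0906 + 20.1141 + 5.6376 = 70.8423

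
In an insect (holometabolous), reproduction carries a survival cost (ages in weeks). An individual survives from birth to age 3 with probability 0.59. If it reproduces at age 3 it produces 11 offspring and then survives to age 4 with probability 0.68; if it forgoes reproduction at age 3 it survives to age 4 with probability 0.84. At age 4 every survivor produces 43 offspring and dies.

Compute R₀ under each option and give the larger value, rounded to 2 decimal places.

breed at age 3: R₀ = 0.59 × (11 + 0.68 × 43) = 0.59 × 40.2400 = 23.7416
delay to age 4: R₀ = 0.59 × (0.84 × 43) = 0.59 × 36.1200 = 21.3108
Higher: breed at age 3 (23.7416).

23.74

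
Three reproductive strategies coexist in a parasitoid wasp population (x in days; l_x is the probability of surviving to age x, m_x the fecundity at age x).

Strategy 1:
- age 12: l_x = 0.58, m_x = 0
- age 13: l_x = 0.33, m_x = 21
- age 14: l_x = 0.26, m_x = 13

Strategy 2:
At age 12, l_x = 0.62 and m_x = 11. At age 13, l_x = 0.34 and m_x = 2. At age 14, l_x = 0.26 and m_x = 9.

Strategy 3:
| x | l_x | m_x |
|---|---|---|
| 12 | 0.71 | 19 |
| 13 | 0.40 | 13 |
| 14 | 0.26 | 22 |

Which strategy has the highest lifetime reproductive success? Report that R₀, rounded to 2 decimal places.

Strategy 1: R₀ = 0.58×0 + 0.33×21 + 0.26×13 = 10.3100
Strategy 2: R₀ = 0.62×11 + 0.34×2 + 0.26×9 = 9.8400
Strategy 3: R₀ = 0.71×19 + 0.40×13 + 0.26×22 = 24.4100
Highest R₀: strategy 3 with 24.4100.

24.41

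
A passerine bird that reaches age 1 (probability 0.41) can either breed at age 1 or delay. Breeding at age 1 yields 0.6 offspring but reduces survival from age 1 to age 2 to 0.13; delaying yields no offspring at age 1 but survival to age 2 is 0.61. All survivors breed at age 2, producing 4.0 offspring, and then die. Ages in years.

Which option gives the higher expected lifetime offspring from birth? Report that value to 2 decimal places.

1.00

breed at age 1: R₀ = 0.41 × (0.6 + 0.13 × 4.0) = 0.41 × 1.1200 = 0.4592
delay to age 2: R₀ = 0.41 × (0.61 × 4.0) = 0.41 × 2.4400 = 1.0004
Higher: delay to age 2 (1.0004).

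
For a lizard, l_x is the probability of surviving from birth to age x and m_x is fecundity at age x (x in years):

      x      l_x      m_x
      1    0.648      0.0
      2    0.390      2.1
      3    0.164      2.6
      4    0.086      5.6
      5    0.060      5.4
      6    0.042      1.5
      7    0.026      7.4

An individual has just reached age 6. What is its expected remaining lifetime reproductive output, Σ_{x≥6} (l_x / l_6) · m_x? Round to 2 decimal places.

6.08

l_6 = 0.042. Conditional survival from age 6 to x is l_x / l_6.
  x=6: (0.042/0.042) × 1.5 = 1.5000
  x=7: (0.026/0.042) × 7.4 = 4.5810
Sum = 1.5000 + 4.5810 = 6.0810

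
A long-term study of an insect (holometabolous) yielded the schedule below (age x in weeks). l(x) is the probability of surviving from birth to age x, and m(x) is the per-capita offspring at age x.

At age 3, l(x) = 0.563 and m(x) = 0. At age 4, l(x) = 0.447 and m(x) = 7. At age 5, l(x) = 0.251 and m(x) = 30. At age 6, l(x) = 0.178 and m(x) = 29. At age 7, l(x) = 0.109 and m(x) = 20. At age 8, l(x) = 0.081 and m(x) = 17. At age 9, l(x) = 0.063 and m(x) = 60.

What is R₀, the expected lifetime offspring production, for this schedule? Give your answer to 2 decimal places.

R₀ = Σ l(x) m(x):
  age 3: 0.563 × 0 = 0.0000
  age 4: 0.447 × 7 = 3.1290
  age 5: 0.251 × 30 = 7.5300
  age 6: 0.178 × 29 = 5.1620
  age 7: 0.109 × 20 = 2.1800
  age 8: 0.081 × 17 = 1.3770
  age 9: 0.063 × 60 = 3.7800
R₀ = 0.0000 + 3.1290 + 7.5300 + 5.1620 + 2.1800 + 1.3770 + 3.7800 = 23.1580

23.16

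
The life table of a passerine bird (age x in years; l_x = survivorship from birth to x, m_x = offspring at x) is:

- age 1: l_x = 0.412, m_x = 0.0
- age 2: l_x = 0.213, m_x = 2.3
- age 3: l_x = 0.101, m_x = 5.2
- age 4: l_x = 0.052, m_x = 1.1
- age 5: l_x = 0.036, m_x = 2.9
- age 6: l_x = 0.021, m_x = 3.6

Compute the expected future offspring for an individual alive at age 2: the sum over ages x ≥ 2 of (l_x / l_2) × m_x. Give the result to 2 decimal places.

5.88

l_2 = 0.213. Conditional survival from age 2 to x is l_x / l_2.
  x=2: (0.213/0.213) × 2.3 = 2.3000
  x=3: (0.101/0.213) × 5.2 = 2.4657
  x=4: (0.052/0.213) × 1.1 = 0.2685
  x=5: (0.036/0.213) × 2.9 = 0.4901
  x=6: (0.021/0.213) × 3.6 = 0.3549
Sum = 2.3000 + 2.4657 + 0.2685 + 0.4901 + 0.3549 = 5.8793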